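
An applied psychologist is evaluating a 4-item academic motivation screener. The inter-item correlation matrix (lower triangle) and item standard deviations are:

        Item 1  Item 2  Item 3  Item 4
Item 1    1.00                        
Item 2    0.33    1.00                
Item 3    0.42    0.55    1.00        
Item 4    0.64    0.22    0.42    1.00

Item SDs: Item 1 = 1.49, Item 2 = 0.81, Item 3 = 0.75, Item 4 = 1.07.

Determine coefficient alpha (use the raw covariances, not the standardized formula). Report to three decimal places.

α = 0.727

Σσ²ᵢ = 1.49² + 0.81² + 0.75² + 1.07² = 4.5836
Covariances σ_ij = r_ij · s_i · s_j:
  σ(Item 1,Item 2) = 0.33 × 1.49 × 0.81 = 0.3983
  σ(Item 1,Item 3) = 0.42 × 1.49 × 0.75 = 0.4694
  σ(Item 1,Item 4) = 0.64 × 1.49 × 1.07 = 1.0204
  σ(Item 2,Item 3) = 0.55 × 0.81 × 0.75 = 0.3341
  σ(Item 2,Item 4) = 0.22 × 0.81 × 1.07 = 0.1907
  σ(Item 3,Item 4) = 0.42 × 0.75 × 1.07 = 0.3371
σ²_T = Σσ²ᵢ + 2·Σσ_ij = 4.5836 + 2 × 2.7500 = 10.0836
α = (4/3)·(1 − 4.5836/10.0836) = 0.727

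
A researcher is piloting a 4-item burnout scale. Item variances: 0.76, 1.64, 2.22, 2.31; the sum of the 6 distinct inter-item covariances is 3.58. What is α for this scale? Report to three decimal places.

α = 0.678

sum of item variances = 0.76 + 1.64 + 2.22 + 2.31 = 6.93
Sum of distinct covariances = 3.58
total variance = sum of item variances + 2·Σcov = 6.93 + 2 × 3.58 = 14.09
α = (4/3)·(1 − 6.93/14.09) = 0.678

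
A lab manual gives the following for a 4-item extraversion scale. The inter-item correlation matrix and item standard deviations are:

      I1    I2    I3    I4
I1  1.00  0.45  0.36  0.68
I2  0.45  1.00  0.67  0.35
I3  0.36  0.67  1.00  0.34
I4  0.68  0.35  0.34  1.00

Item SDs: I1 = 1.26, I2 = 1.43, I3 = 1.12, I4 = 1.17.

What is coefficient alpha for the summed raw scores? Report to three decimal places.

Σσ²ᵢ = 1.26² + 1.43² + 1.12² + 1.17² = 6.2558
Covariances σ_ij = r_ij · s_i · s_j:
  σ(I1,I2) = 0.45 × 1.26 × 1.43 = 0.8108
  σ(I1,I3) = 0.36 × 1.26 × 1.12 = 0.5080
  σ(I1,I4) = 0.68 × 1.26 × 1.17 = 1.0025
  σ(I2,I3) = 0.67 × 1.43 × 1.12 = 1.0731
  σ(I2,I4) = 0.35 × 1.43 × 1.17 = 0.5856
  σ(I3,I4) = 0.34 × 1.12 × 1.17 = 0.4455
σ²_T = Σσ²ᵢ + 2·Σσ_ij = 6.2558 + 2 × 4.4255 = 15.1068
α = (4/3)·(1 − 6.2558/15.1068) = 0.781

α = 0.781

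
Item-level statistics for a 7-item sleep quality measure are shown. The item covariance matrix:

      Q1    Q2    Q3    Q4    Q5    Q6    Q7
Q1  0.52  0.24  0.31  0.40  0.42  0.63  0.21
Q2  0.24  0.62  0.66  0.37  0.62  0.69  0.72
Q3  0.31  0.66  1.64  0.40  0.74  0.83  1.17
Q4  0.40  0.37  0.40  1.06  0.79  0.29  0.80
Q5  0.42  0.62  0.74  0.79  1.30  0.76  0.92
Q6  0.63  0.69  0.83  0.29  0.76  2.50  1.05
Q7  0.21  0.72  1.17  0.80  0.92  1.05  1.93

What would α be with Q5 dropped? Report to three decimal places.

Remaining items: Q1, Q2, Q3, Q4, Q6, Q7 (k = 6).
Σσ²ᵢ = 0.52 + 0.62 + 1.64 + 1.06 + 2.50 + 1.93 = 8.27
σ²_T = 8.27 + 2 × 8.77 = 25.81
α (item deleted) = (6/5)·(1 − 8.27/25.81) = 0.815

α = 0.815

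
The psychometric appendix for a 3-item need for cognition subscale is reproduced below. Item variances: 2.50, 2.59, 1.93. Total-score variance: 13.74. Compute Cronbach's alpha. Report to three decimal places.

α = 0.734

sum of item variances = 2.50 + 2.59 + 1.93 = 7.02
α = (k/(k−1))·(1 − sum of item variances/Var(T)) = (3/2)·(1 − 7.02/13.74) = 0.734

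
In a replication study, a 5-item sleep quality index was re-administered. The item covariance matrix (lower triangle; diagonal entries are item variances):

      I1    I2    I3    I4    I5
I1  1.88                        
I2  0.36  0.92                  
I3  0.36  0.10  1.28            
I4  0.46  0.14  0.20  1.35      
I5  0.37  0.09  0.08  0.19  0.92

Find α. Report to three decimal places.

α = 0.532

Σσ²ᵢ = 1.88 + 0.92 + 1.28 + 1.35 + 0.92 = 6.35
Σ_{i<j} σ_ij = 2.35
σ²_total = 6.35 + 2 × 2.35 = 11.05
α = (k/(k−1))·(1 − Σσ²ᵢ/σ²_total) = (5/4)·(1 − 6.35/11.05) = 0.532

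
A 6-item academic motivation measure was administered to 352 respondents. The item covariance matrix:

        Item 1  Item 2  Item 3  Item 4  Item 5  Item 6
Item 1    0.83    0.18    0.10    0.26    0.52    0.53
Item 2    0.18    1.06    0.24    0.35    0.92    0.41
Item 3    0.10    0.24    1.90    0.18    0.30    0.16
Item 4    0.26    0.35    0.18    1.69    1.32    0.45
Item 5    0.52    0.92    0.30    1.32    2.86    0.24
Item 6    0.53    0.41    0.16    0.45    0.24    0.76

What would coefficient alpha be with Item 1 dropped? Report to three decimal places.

α = 0.656

Remaining items: Item 2, Item 3, Item 4, Item 5, Item 6 (k = 5).
Σσ²ᵢ = 1.06 + 1.90 + 1.69 + 2.86 + 0.76 = 8.27
total variance = 8.27 + 2 × 4.57 = 17.41
α (item deleted) = (5/4)·(1 − 8.27/17.41) = 0.656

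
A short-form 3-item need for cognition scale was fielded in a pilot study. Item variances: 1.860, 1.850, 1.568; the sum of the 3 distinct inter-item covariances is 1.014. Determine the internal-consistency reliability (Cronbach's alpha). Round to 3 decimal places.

Σσᵢ² = 1.860 + 1.850 + 1.568 = 5.278
Sum of distinct covariances = 1.014
total variance = Σσᵢ² + 2·Σcov = 5.278 + 2 × 1.014 = 7.306
α = (3/2)·(1 − 5.278/7.306) = 0.416

α = 0.416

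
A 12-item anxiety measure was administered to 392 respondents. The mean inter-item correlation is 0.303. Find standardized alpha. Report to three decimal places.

α = 0.839

Standardized α = k·r̄ / (1 + (k−1)·r̄) = 12 × 0.303 / (1 + 11 × 0.303)
  = 3.6360 / 4.3330 = 0.839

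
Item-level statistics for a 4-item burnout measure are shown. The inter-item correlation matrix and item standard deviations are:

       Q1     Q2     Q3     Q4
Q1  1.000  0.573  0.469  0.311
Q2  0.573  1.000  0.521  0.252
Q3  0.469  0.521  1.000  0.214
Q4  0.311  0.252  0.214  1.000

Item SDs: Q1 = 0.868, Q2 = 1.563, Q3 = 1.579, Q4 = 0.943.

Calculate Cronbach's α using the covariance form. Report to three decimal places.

Cronbach's α = 0.701

Σσ²ᵢ = 0.868² + 1.563² + 1.579² + 0.943² = 6.5789
Covariances σ_ij = r_ij · s_i · s_j:
  σ(Q1,Q2) = 0.573 × 0.868 × 1.563 = 0.7774
  σ(Q1,Q3) = 0.469 × 0.868 × 1.579 = 0.6428
  σ(Q1,Q4) = 0.311 × 0.868 × 0.943 = 0.2546
  σ(Q2,Q3) = 0.521 × 1.563 × 1.579 = 1.2858
  σ(Q2,Q4) = 0.252 × 1.563 × 0.943 = 0.3714
  σ(Q3,Q4) = 0.214 × 1.579 × 0.943 = 0.3186
σ²_T = Σσ²ᵢ + 2·Σσ_ij = 6.5789 + 2 × 3.6506 = 13.8801
α = (4/3)·(1 − 6.5789/13.8801) = 0.701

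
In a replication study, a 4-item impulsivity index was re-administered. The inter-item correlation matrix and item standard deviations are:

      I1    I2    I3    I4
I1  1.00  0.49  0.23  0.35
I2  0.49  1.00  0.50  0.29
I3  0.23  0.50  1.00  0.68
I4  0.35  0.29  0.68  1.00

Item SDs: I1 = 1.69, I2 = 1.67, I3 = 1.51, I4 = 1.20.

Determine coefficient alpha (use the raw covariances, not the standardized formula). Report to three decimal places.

Σσ²ᵢ = 1.69² + 1.67² + 1.51² + 1.20² = 9.3651
Covariances σ_ij = r_ij · s_i · s_j:
  σ(I1,I2) = 0.49 × 1.69 × 1.67 = 1.3829
  σ(I1,I3) = 0.23 × 1.69 × 1.51 = 0.5869
  σ(I1,I4) = 0.35 × 1.69 × 1.20 = 0.7098
  σ(I2,I3) = 0.50 × 1.67 × 1.51 = 1.2609
  σ(I2,I4) = 0.29 × 1.67 × 1.20 = 0.5812
  σ(I3,I4) = 0.68 × 1.51 × 1.20 = 1.2322
σ²_T = Σσ²ᵢ + 2·Σσ_ij = 9.3651 + 2 × 5.7539 = 20.8729
α = (4/3)·(1 − 9.3651/20.8729) = 0.735

α = 0.735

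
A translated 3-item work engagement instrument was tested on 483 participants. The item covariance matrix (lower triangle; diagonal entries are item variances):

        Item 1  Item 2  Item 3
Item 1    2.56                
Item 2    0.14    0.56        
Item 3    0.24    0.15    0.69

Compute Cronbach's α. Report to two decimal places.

Σσᵢ² = 2.56 + 0.56 + 0.69 = 3.81
Sum of off-diagonal covariances = 0.53
σ²_total = 3.81 + 2 × 0.53 = 4.87
α = (k/(k−1))·(1 − Σσᵢ²/σ²_total) = (3/2)·(1 − 3.81/4.87) = 0.33

Cronbach's α = 0.33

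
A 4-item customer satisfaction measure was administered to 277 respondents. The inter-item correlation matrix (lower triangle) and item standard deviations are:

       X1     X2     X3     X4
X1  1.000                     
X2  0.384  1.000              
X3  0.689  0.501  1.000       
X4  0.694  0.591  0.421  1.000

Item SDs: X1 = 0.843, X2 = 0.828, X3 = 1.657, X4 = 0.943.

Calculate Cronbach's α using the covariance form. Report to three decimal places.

Cronbach's α = 0.784

Σσ²ᵢ = 0.843² + 0.828² + 1.657² + 0.943² = 5.0311
Covariances σ_ij = r_ij · s_i · s_j:
  σ(X1,X2) = 0.384 × 0.843 × 0.828 = 0.2680
  σ(X1,X3) = 0.689 × 0.843 × 1.657 = 0.9624
  σ(X1,X4) = 0.694 × 0.843 × 0.943 = 0.5517
  σ(X2,X3) = 0.501 × 0.828 × 1.657 = 0.6874
  σ(X2,X4) = 0.591 × 0.828 × 0.943 = 0.4615
  σ(X3,X4) = 0.421 × 1.657 × 0.943 = 0.6578
σ²_T = Σσ²ᵢ + 2·Σσ_ij = 5.0311 + 2 × 3.5888 = 12.2087
α = (4/3)·(1 − 5.0311/12.2087) = 0.784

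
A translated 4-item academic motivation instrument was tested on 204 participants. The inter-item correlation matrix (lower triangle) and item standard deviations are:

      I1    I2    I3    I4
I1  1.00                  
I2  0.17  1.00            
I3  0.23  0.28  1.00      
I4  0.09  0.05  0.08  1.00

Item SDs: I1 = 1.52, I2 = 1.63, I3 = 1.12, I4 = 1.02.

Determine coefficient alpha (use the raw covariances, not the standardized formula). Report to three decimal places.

α = 0.414

Σσ²ᵢ = 1.52² + 1.63² + 1.12² + 1.02² = 7.2621
Covariances σ_ij = r_ij · s_i · s_j:
  σ(I1,I2) = 0.17 × 1.52 × 1.63 = 0.4212
  σ(I1,I3) = 0.23 × 1.52 × 1.12 = 0.3916
  σ(I1,I4) = 0.09 × 1.52 × 1.02 = 0.1395
  σ(I2,I3) = 0.28 × 1.63 × 1.12 = 0.5112
  σ(I2,I4) = 0.05 × 1.63 × 1.02 = 0.0831
  σ(I3,I4) = 0.08 × 1.12 × 1.02 = 0.0914
σ²_T = Σσ²ᵢ + 2·Σσ_ij = 7.2621 + 2 × 1.6380 = 10.5381
α = (4/3)·(1 − 7.2621/10.5381) = 0.414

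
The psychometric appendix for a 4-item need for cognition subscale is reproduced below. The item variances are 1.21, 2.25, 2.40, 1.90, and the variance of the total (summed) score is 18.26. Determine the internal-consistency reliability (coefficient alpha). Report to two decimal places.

ΣVar(i) = 1.21 + 2.25 + 2.40 + 1.90 = 7.76
α = (k/(k−1))·(1 − ΣVar(i)/σ²_total) = (4/3)·(1 − 7.76/18.26) = 0.77

coefficient alpha = 0.77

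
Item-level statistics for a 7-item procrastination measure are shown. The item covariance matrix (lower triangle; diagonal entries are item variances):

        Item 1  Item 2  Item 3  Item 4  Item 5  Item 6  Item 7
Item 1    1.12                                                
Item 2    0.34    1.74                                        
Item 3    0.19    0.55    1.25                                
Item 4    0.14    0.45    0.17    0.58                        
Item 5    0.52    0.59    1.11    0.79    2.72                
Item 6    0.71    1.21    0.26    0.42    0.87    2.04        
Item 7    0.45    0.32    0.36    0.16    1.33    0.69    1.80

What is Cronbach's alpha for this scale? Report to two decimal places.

Σσᵢ² = 1.12 + 1.74 + 1.25 + 0.58 + 2.72 + 2.04 + 1.80 = 11.25
Sum of the distinct covariances = 11.63
total variance = 11.25 + 2 × 11.63 = 34.51
α = (k/(k−1))·(1 − Σσᵢ²/total variance) = (7/6)·(1 − 11.25/34.51) = 0.79

Cronbach's alpha = 0.79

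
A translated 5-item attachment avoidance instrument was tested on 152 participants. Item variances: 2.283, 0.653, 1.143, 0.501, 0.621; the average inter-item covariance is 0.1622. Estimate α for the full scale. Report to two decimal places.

α = 0.48

Σσᵢ² = 2.283 + 0.653 + 1.143 + 0.501 + 0.621 = 5.201
Sum of the 10 distinct covariances = 10 × 0.1622 = 1.6220
σ²_total = Σσᵢ² + 2·Σcov = 5.201 + 2 × 1.6220 = 8.4450
α = (5/4)·(1 − 5.201/8.4450) = 0.48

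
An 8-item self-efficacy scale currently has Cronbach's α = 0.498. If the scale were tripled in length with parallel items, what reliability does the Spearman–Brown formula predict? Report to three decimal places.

Length factor m = 3
α' = m·α / (1 + (m−1)·α)
   = 3 × 0.498 / (1 + (3 − 1) × 0.498)
   = 1.4940 / 1.9960 = 0.748

predicted reliability = 0.748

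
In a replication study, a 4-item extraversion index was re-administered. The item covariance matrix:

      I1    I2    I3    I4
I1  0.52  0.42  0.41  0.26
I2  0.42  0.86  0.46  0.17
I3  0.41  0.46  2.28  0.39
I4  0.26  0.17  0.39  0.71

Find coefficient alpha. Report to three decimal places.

Σσᵢ² = 0.52 + 0.86 + 2.28 + 0.71 = 4.37
Σ_{i<j} σ_ij = 2.11
σ²_T = 4.37 + 2 × 2.11 = 8.59
α = (k/(k−1))·(1 − Σσᵢ²/σ²_T) = (4/3)·(1 − 4.37/8.59) = 0.655

coefficient alpha = 0.655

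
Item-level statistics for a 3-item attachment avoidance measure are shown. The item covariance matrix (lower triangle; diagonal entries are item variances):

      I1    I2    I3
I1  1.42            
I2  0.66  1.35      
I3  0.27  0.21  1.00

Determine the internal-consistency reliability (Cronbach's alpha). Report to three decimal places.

α = 0.565

ΣVar(i) = 1.42 + 1.35 + 1.00 = 3.77
Σ_{i<j} σ_ij = 1.14
Var(T) = 3.77 + 2 × 1.14 = 6.05
α = (k/(k−1))·(1 − ΣVar(i)/Var(T)) = (3/2)·(1 − 3.77/6.05) = 0.565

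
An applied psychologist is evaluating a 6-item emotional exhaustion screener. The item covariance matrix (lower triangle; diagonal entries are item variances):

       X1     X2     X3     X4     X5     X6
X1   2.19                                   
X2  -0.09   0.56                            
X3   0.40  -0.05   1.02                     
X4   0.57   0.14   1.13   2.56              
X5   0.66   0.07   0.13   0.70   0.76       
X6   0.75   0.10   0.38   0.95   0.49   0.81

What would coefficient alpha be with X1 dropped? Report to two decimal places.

coefficient alpha = 0.73

Remaining items: X2, X3, X4, X5, X6 (k = 5).
ΣVar(i) = 0.56 + 1.02 + 2.56 + 0.76 + 0.81 = 5.71
Var(T) = 5.71 + 2 × 4.04 = 13.79
α (item deleted) = (5/4)·(1 − 5.71/13.79) = 0.73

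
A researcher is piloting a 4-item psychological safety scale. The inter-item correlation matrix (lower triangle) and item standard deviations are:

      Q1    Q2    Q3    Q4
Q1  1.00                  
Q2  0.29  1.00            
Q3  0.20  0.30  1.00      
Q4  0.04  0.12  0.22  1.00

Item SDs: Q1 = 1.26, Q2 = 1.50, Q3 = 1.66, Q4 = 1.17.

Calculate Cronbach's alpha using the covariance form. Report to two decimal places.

α = 0.50

Σσ²ᵢ = 1.26² + 1.50² + 1.66² + 1.17² = 7.9621
Covariances σ_ij = r_ij · s_i · s_j:
  σ(Q1,Q2) = 0.29 × 1.26 × 1.50 = 0.5481
  σ(Q1,Q3) = 0.20 × 1.26 × 1.66 = 0.4183
  σ(Q1,Q4) = 0.04 × 1.26 × 1.17 = 0.0590
  σ(Q2,Q3) = 0.30 × 1.50 × 1.66 = 0.7470
  σ(Q2,Q4) = 0.12 × 1.50 × 1.17 = 0.2106
  σ(Q3,Q4) = 0.22 × 1.66 × 1.17 = 0.4273
σ²_T = Σσ²ᵢ + 2·Σσ_ij = 7.9621 + 2 × 2.4103 = 12.7827
α = (4/3)·(1 − 7.9621/12.7827) = 0.50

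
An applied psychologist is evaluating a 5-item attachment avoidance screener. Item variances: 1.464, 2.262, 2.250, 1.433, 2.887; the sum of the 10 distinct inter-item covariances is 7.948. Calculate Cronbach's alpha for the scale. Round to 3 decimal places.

sum of item variances = 1.464 + 2.262 + 2.250 + 1.433 + 2.887 = 10.296
Sum of distinct covariances = 7.948
σ²_total = sum of item variances + 2·Σcov = 10.296 + 2 × 7.948 = 26.192
α = (5/4)·(1 − 10.296/26.192) = 0.759

α = 0.759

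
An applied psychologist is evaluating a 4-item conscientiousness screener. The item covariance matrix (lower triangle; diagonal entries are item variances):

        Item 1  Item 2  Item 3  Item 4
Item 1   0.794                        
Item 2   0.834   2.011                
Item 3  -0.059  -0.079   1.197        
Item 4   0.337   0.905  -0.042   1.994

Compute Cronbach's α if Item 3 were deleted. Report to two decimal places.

Cronbach's α = 0.70

Remaining items: Item 1, Item 2, Item 4 (k = 3).
Σσ²ᵢ = 0.794 + 2.011 + 1.994 = 4.799
σ²_total = 4.799 + 2 × 2.076 = 8.951
α (item deleted) = (3/2)·(1 − 4.799/8.951) = 0.70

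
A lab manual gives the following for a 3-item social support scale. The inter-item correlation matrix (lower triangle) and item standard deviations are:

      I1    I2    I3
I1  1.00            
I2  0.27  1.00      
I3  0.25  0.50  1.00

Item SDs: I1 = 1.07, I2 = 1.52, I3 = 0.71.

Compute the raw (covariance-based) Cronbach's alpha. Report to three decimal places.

Σσ²ᵢ = 1.07² + 1.52² + 0.71² = 3.9594
Covariances σ_ij = r_ij · s_i · s_j:
  σ(I1,I2) = 0.27 × 1.07 × 1.52 = 0.4391
  σ(I1,I3) = 0.25 × 1.07 × 0.71 = 0.1899
  σ(I2,I3) = 0.50 × 1.52 × 0.71 = 0.5396
σ²_T = Σσ²ᵢ + 2·Σσ_ij = 3.9594 + 2 × 1.1686 = 6.2966
α = (3/2)·(1 − 3.9594/6.2966) = 0.557

α = 0.557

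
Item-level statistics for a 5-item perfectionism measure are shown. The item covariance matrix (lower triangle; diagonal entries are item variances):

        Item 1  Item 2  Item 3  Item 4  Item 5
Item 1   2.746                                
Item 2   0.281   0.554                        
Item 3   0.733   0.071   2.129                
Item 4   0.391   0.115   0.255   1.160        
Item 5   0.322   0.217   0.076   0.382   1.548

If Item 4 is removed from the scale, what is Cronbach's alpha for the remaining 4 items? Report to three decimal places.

Remaining items: Item 1, Item 2, Item 3, Item 5 (k = 4).
Σσ²ᵢ = 2.746 + 0.554 + 2.129 + 1.548 = 6.977
σ²_total = 6.977 + 2 × 1.700 = 10.377
α (item deleted) = (4/3)·(1 − 6.977/10.377) = 0.437

α = 0.437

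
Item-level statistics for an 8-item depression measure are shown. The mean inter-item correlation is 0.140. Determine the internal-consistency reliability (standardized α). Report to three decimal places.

Standardized α = k·r̄ / (1 + (k−1)·r̄) = 8 × 0.140 / (1 + 7 × 0.140)
  = 1.1200 / 1.9800 = 0.566

α = 0.566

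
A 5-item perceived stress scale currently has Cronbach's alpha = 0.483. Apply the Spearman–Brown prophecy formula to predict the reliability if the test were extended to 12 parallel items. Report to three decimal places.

Length factor m = 12/5 = 2.4000
α' = m·α / (1 + (m−1)·α)
   = 12/5 × 0.483 / (1 + (12/5 − 1) × 0.483)
   = 1.1592 / 1.6762 = 0.692

predicted reliability = 0.692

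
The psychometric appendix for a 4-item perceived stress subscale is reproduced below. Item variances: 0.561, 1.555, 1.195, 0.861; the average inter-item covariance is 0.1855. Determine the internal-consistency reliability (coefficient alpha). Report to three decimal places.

α = 0.464

Σσ²ᵢ = 0.561 + 1.555 + 1.195 + 0.861 = 4.172
Sum of the 6 distinct covariances = 6 × 0.1855 = 1.1130
σ²_T = Σσ²ᵢ + 2·Σcov = 4.172 + 2 × 1.1130 = 6.3980
α = (4/3)·(1 − 4.172/6.3980) = 0.464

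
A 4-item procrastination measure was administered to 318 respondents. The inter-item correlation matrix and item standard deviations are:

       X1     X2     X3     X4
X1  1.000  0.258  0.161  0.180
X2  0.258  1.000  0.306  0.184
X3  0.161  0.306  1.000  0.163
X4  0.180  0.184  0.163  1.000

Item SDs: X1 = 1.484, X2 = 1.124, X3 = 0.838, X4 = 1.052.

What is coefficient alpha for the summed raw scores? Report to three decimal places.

Σσ²ᵢ = 1.484² + 1.124² + 0.838² + 1.052² = 5.2746
Covariances σ_ij = r_ij · s_i · s_j:
  σ(X1,X2) = 0.258 × 1.484 × 1.124 = 0.4303
  σ(X1,X3) = 0.161 × 1.484 × 0.838 = 0.2002
  σ(X1,X4) = 0.180 × 1.484 × 1.052 = 0.2810
  σ(X2,X3) = 0.306 × 1.124 × 0.838 = 0.2882
  σ(X2,X4) = 0.184 × 1.124 × 1.052 = 0.2176
  σ(X3,X4) = 0.163 × 0.838 × 1.052 = 0.1437
σ²_T = Σσ²ᵢ + 2·Σσ_ij = 5.2746 + 2 × 1.5610 = 8.3966
α = (4/3)·(1 − 5.2746/8.3966) = 0.496

α = 0.496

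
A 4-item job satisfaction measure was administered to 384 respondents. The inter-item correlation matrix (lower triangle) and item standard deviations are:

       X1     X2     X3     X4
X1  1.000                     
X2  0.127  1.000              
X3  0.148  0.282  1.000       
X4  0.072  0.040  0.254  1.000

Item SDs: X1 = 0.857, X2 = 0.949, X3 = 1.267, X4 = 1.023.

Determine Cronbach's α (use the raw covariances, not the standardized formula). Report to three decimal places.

Σσ²ᵢ = 0.857² + 0.949² + 1.267² + 1.023² = 4.2869
Covariances σ_ij = r_ij · s_i · s_j:
  σ(X1,X2) = 0.127 × 0.857 × 0.949 = 0.1033
  σ(X1,X3) = 0.148 × 0.857 × 1.267 = 0.1607
  σ(X1,X4) = 0.072 × 0.857 × 1.023 = 0.0631
  σ(X2,X3) = 0.282 × 0.949 × 1.267 = 0.3391
  σ(X2,X4) = 0.040 × 0.949 × 1.023 = 0.0388
  σ(X3,X4) = 0.254 × 1.267 × 1.023 = 0.3292
σ²_T = Σσ²ᵢ + 2·Σσ_ij = 4.2869 + 2 × 1.0342 = 6.3553
α = (4/3)·(1 − 4.2869/6.3553) = 0.434

Cronbach's α = 0.434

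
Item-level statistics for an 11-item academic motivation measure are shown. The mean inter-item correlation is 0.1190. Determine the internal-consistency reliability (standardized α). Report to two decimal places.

α = 0.60

Standardized α = k·r̄ / (1 + (k−1)·r̄) = 11 × 0.1190 / (1 + 10 × 0.1190)
  = 1.3090 / 2.1900 = 0.60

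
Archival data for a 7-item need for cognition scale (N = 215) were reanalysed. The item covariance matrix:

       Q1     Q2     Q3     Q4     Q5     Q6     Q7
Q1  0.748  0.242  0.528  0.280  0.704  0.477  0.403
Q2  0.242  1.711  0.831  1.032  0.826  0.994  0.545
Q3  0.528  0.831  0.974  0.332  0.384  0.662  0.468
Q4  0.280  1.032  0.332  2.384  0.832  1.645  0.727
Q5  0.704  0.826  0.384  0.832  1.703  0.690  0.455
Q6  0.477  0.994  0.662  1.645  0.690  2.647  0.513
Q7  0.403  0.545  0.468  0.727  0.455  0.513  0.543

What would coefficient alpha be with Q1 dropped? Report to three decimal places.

coefficient alpha = 0.824

Remaining items: Q2, Q3, Q4, Q5, Q6, Q7 (k = 6).
Σσ²ᵢ = 1.711 + 0.974 + 2.384 + 1.703 + 2.647 + 0.543 = 9.962
total variance = 9.962 + 2 × 10.936 = 31.834
α (item deleted) = (6/5)·(1 − 9.962/31.834) = 0.824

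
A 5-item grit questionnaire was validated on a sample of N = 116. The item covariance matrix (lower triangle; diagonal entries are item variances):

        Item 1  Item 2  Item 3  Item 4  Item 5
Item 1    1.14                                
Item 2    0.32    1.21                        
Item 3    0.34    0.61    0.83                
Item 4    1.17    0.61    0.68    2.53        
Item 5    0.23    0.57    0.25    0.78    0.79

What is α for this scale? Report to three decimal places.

α = 0.789

ΣVar(i) = 1.14 + 1.21 + 0.83 + 2.53 + 0.79 = 6.50
Σ_{i<j} σ_ij = 5.56
σ²_T = 6.50 + 2 × 5.56 = 17.62
α = (k/(k−1))·(1 − ΣVar(i)/σ²_T) = (5/4)·(1 − 6.50/17.62) = 0.789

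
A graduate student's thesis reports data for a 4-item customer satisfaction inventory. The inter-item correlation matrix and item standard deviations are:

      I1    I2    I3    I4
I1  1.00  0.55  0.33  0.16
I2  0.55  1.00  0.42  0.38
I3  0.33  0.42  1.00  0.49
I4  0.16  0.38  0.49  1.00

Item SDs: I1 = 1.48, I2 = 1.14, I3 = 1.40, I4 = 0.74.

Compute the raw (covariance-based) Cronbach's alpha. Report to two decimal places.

Σσ²ᵢ = 1.48² + 1.14² + 1.40² + 0.74² = 5.9976
Covariances σ_ij = r_ij · s_i · s_j:
  σ(I1,I2) = 0.55 × 1.48 × 1.14 = 0.9280
  σ(I1,I3) = 0.33 × 1.48 × 1.40 = 0.6838
  σ(I1,I4) = 0.16 × 1.48 × 0.74 = 0.1752
  σ(I2,I3) = 0.42 × 1.14 × 1.40 = 0.6703
  σ(I2,I4) = 0.38 × 1.14 × 0.74 = 0.3206
  σ(I3,I4) = 0.49 × 1.40 × 0.74 = 0.5076
σ²_T = Σσ²ᵢ + 2·Σσ_ij = 5.9976 + 2 × 3.2855 = 12.5686
α = (4/3)·(1 − 5.9976/12.5686) = 0.70

α = 0.70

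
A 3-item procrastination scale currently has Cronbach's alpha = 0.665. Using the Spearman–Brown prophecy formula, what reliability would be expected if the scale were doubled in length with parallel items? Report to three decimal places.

predicted reliability = 0.799

Length factor m = 2
α' = m·α / (1 + (m−1)·α)
   = 2 × 0.665 / (1 + (2 − 1) × 0.665)
   = 1.3300 / 1.6650 = 0.799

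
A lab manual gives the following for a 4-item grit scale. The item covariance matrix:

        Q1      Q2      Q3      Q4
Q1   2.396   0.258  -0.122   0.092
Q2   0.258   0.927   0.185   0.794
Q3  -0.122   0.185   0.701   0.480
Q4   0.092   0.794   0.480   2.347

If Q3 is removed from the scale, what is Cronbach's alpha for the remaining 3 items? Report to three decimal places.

Remaining items: Q1, Q2, Q4 (k = 3).
ΣVar(i) = 2.396 + 0.927 + 2.347 = 5.670
σ²_T = 5.670 + 2 × 1.144 = 7.958
α (item deleted) = (3/2)·(1 − 5.670/7.958) = 0.431

α = 0.431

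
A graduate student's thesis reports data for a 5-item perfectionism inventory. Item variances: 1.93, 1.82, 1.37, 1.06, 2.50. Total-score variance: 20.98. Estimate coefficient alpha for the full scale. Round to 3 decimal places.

coefficient alpha = 0.733

ΣVar(i) = 1.93 + 1.82 + 1.37 + 1.06 + 2.50 = 8.68
α = (k/(k−1))·(1 − ΣVar(i)/total variance) = (5/4)·(1 − 8.68/20.98) = 0.733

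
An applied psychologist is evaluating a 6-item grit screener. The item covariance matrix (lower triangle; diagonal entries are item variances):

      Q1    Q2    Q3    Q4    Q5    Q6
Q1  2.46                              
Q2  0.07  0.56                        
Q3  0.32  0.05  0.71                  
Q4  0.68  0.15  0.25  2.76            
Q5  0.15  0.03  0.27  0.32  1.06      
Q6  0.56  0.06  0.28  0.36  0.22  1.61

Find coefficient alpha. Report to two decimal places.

coefficient alpha = 0.54

Σσᵢ² = 2.46 + 0.56 + 0.71 + 2.76 + 1.06 + 1.61 = 9.16
Sum of off-diagonal covariances = 3.77
total variance = 9.16 + 2 × 3.77 = 16.70
α = (k/(k−1))·(1 − Σσᵢ²/total variance) = (6/5)·(1 − 9.16/16.70) = 0.54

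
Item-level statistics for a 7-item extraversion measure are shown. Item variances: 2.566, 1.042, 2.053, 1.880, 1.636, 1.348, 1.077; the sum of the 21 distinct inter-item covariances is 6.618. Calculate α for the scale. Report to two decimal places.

α = 0.62

ΣVar(i) = 2.566 + 1.042 + 2.053 + 1.880 + 1.636 + 1.348 + 1.077 = 11.602
Sum of distinct covariances = 6.618
total variance = ΣVar(i) + 2·Σcov = 11.602 + 2 × 6.618 = 24.838
α = (7/6)·(1 − 11.602/24.838) = 0.62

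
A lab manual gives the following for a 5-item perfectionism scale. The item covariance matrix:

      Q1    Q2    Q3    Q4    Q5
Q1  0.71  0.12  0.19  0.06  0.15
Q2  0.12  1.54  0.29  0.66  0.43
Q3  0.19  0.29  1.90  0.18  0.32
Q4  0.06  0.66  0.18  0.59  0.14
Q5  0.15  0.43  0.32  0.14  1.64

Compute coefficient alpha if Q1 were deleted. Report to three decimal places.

Remaining items: Q2, Q3, Q4, Q5 (k = 4).
Σσᵢ² = 1.54 + 1.90 + 0.59 + 1.64 = 5.67
σ²_T = 5.67 + 2 × 2.02 = 9.71
α (item deleted) = (4/3)·(1 − 5.67/9.71) = 0.555

α = 0.555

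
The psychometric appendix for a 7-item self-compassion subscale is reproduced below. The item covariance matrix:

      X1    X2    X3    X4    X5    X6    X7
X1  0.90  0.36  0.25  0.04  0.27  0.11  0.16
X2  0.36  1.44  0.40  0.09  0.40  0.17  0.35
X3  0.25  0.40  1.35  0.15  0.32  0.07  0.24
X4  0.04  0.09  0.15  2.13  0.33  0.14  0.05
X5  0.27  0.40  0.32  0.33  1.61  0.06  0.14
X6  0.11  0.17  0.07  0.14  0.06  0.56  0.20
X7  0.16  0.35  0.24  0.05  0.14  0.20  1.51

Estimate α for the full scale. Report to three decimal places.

α = 0.554

ΣVar(i) = 0.90 + 1.44 + 1.35 + 2.13 + 1.61 + 0.56 + 1.51 = 9.50
Sum of off-diagonal covariances = 4.30
Var(T) = 9.50 + 2 × 4.30 = 18.10
α = (k/(k−1))·(1 − ΣVar(i)/Var(T)) = (7/6)·(1 − 9.50/18.10) = 0.554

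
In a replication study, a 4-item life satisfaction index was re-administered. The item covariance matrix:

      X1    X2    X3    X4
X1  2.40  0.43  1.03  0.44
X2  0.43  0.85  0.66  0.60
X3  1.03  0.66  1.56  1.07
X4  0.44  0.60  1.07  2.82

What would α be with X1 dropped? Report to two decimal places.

α = 0.71

Remaining items: X2, X3, X4 (k = 3).
sum of item variances = 0.85 + 1.56 + 2.82 = 5.23
Var(T) = 5.23 + 2 × 2.33 = 9.89
α (item deleted) = (3/2)·(1 − 5.23/9.89) = 0.71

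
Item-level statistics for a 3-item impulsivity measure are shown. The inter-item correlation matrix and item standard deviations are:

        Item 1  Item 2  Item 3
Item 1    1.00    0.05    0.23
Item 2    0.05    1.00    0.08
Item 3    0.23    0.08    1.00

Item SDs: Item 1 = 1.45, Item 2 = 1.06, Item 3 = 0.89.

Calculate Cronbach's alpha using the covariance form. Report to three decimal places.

Σσ²ᵢ = 1.45² + 1.06² + 0.89² = 4.0182
Covariances σ_ij = r_ij · s_i · s_j:
  σ(Item 1,Item 2) = 0.05 × 1.45 × 1.06 = 0.0769
  σ(Item 1,Item 3) = 0.23 × 1.45 × 0.89 = 0.2968
  σ(Item 2,Item 3) = 0.08 × 1.06 × 0.89 = 0.0755
σ²_T = Σσ²ᵢ + 2·Σσ_ij = 4.0182 + 2 × 0.4492 = 4.9166
α = (3/2)·(1 − 4.0182/4.9166) = 0.274

Cronbach's alpha = 0.274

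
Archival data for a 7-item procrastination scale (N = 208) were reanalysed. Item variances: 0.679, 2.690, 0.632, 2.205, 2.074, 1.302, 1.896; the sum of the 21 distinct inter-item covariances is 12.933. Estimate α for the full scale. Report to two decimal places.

ΣVar(i) = 0.679 + 2.690 + 0.632 + 2.205 + 2.074 + 1.302 + 1.896 = 11.478
Sum of distinct covariances = 12.933
σ²_T = ΣVar(i) + 2·Σcov = 11.478 + 2 × 12.933 = 37.344
α = (7/6)·(1 − 11.478/37.344) = 0.81

α = 0.81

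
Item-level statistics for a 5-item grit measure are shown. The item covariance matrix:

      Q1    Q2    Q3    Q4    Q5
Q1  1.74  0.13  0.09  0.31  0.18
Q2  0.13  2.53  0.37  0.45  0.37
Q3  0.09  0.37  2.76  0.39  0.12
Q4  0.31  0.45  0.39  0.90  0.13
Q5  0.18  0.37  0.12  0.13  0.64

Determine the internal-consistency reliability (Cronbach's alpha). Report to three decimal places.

ΣVar(i) = 1.74 + 2.53 + 2.76 + 0.90 + 0.64 = 8.57
Sum of the distinct covariances = 2.54
Var(T) = 8.57 + 2 × 2.54 = 13.65
α = (k/(k−1))·(1 − ΣVar(i)/Var(T)) = (5/4)·(1 − 8.57/13.65) = 0.465

α = 0.465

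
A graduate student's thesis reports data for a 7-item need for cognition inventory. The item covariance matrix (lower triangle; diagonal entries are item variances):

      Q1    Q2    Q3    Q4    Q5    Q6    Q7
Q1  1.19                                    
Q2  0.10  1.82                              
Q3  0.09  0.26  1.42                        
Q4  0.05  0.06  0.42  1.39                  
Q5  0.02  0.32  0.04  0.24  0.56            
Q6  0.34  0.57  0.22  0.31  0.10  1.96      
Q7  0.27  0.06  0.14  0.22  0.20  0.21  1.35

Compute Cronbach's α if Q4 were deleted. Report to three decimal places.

α = 0.498

Remaining items: Q1, Q2, Q3, Q5, Q6, Q7 (k = 6).
ΣVar(i) = 1.19 + 1.82 + 1.42 + 0.56 + 1.96 + 1.35 = 8.30
σ²_T = 8.30 + 2 × 2.94 = 14.18
α (item deleted) = (6/5)·(1 − 8.30/14.18) = 0.498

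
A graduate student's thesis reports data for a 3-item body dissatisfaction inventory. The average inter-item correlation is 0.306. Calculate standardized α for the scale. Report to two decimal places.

Standardized α = k·r̄ / (1 + (k−1)·r̄) = 3 × 0.306 / (1 + 2 × 0.306)
  = 0.9180 / 1.6120 = 0.57

α = 0.57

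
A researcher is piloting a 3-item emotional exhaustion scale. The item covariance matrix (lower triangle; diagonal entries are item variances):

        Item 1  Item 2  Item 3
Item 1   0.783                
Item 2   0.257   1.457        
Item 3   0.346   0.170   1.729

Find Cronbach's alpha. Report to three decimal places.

Cronbach's alpha = 0.420

ΣVar(i) = 0.783 + 1.457 + 1.729 = 3.969
Sum of off-diagonal covariances = 0.773
σ²_T = 3.969 + 2 × 0.773 = 5.515
α = (k/(k−1))·(1 − ΣVar(i)/σ²_T) = (3/2)·(1 − 3.969/5.515) = 0.420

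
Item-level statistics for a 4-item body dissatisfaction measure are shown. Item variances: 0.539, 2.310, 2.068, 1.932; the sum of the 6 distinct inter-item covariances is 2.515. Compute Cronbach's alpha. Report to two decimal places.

Σσᵢ² = 0.539 + 2.310 + 2.068 + 1.932 = 6.849
Sum of distinct covariances = 2.515
Var(T) = Σσᵢ² + 2·Σcov = 6.849 + 2 × 2.515 = 11.879
α = (4/3)·(1 − 6.849/11.879) = 0.56

Cronbach's alpha = 0.56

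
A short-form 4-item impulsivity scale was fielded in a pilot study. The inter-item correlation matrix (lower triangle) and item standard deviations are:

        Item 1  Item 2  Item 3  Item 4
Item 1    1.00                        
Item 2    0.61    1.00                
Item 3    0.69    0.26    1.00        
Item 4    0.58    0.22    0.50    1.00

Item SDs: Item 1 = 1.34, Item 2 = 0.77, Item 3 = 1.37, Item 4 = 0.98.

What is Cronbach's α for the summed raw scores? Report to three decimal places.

Cronbach's α = 0.787

Σσ²ᵢ = 1.34² + 0.77² + 1.37² + 0.98² = 5.2258
Covariances σ_ij = r_ij · s_i · s_j:
  σ(Item 1,Item 2) = 0.61 × 1.34 × 0.77 = 0.6294
  σ(Item 1,Item 3) = 0.69 × 1.34 × 1.37 = 1.2667
  σ(Item 1,Item 4) = 0.58 × 1.34 × 0.98 = 0.7617
  σ(Item 2,Item 3) = 0.26 × 0.77 × 1.37 = 0.2743
  σ(Item 2,Item 4) = 0.22 × 0.77 × 0.98 = 0.1660
  σ(Item 3,Item 4) = 0.50 × 1.37 × 0.98 = 0.6713
σ²_T = Σσ²ᵢ + 2·Σσ_ij = 5.2258 + 2 × 3.7694 = 12.7646
α = (4/3)·(1 − 5.2258/12.7646) = 0.787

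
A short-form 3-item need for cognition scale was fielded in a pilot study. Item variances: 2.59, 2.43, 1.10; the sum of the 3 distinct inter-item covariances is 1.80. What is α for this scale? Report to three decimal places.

α = 0.556

Σσᵢ² = 2.59 + 2.43 + 1.10 = 6.12
Sum of distinct covariances = 1.80
σ²_T = Σσᵢ² + 2·Σcov = 6.12 + 2 × 1.80 = 9.72
α = (3/2)·(1 − 6.12/9.72) = 0.556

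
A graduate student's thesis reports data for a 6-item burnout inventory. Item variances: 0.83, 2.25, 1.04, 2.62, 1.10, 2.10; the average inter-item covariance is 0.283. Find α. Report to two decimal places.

α = 0.55

sum of item variances = 0.83 + 2.25 + 1.04 + 2.62 + 1.10 + 2.10 = 9.94
Sum of the 15 distinct covariances = 15 × 0.283 = 4.245
Var(T) = sum of item variances + 2·Σcov = 9.94 + 2 × 4.245 = 18.430
α = (6/5)·(1 − 9.94/18.430) = 0.55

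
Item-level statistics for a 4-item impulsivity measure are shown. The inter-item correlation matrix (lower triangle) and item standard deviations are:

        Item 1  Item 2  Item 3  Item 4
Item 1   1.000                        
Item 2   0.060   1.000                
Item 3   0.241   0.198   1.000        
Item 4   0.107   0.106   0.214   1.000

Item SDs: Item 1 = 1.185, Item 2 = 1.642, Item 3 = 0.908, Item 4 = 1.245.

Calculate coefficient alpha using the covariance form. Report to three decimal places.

coefficient alpha = 0.379

Σσ²ᵢ = 1.185² + 1.642² + 0.908² + 1.245² = 6.4749
Covariances σ_ij = r_ij · s_i · s_j:
  σ(Item 1,Item 2) = 0.060 × 1.185 × 1.642 = 0.1167
  σ(Item 1,Item 3) = 0.241 × 1.185 × 0.908 = 0.2593
  σ(Item 1,Item 4) = 0.107 × 1.185 × 1.245 = 0.1579
  σ(Item 2,Item 3) = 0.198 × 1.642 × 0.908 = 0.2952
  σ(Item 2,Item 4) = 0.106 × 1.642 × 1.245 = 0.2167
  σ(Item 3,Item 4) = 0.214 × 0.908 × 1.245 = 0.2419
σ²_T = Σσ²ᵢ + 2·Σσ_ij = 6.4749 + 2 × 1.2877 = 9.0503
α = (4/3)·(1 − 6.4749/9.0503) = 0.379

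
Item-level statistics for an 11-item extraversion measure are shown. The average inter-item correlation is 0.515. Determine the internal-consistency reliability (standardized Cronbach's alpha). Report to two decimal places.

Standardized α = k·r̄ / (1 + (k−1)·r̄) = 11 × 0.515 / (1 + 10 × 0.515)
  = 5.6650 / 6.1500 = 0.92

α = 0.92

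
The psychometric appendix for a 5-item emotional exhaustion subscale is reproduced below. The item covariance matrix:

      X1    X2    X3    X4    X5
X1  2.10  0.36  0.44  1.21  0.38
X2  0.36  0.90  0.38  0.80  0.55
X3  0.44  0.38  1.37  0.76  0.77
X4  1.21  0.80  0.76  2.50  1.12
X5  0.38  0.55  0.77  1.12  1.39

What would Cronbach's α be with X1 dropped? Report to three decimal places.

Remaining items: X2, X3, X4, X5 (k = 4).
Σσ²ᵢ = 0.90 + 1.37 + 2.50 + 1.39 = 6.16
σ²_T = 6.16 + 2 × 4.38 = 14.92
α (item deleted) = (4/3)·(1 − 6.16/14.92) = 0.783

Cronbach's α = 0.783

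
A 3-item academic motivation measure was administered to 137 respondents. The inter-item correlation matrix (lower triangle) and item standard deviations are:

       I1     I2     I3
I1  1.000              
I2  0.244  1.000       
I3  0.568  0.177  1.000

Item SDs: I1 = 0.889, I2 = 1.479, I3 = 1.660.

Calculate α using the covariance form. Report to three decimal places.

α = 0.536

Σσ²ᵢ = 0.889² + 1.479² + 1.660² = 5.7334
Covariances σ_ij = r_ij · s_i · s_j:
  σ(I1,I2) = 0.244 × 0.889 × 1.479 = 0.3208
  σ(I1,I3) = 0.568 × 0.889 × 1.660 = 0.8382
  σ(I2,I3) = 0.177 × 1.479 × 1.660 = 0.4346
σ²_T = Σσ²ᵢ + 2·Σσ_ij = 5.7334 + 2 × 1.5936 = 8.9206
α = (3/2)·(1 − 5.7334/8.9206) = 0.536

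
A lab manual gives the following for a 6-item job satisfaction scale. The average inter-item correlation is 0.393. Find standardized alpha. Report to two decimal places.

Standardized α = k·r̄ / (1 + (k−1)·r̄) = 6 × 0.393 / (1 + 5 × 0.393)
  = 2.3580 / 2.9650 = 0.80

standardized alpha = 0.80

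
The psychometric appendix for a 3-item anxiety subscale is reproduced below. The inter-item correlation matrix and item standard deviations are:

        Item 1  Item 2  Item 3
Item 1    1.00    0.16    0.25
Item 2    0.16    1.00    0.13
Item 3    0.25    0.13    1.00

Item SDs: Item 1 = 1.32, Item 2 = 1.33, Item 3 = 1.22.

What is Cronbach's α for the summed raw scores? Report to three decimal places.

Σσ²ᵢ = 1.32² + 1.33² + 1.22² = 4.9997
Covariances σ_ij = r_ij · s_i · s_j:
  σ(Item 1,Item 2) = 0.16 × 1.32 × 1.33 = 0.2809
  σ(Item 1,Item 3) = 0.25 × 1.32 × 1.22 = 0.4026
  σ(Item 2,Item 3) = 0.13 × 1.33 × 1.22 = 0.2109
σ²_T = Σσ²ᵢ + 2·Σσ_ij = 4.9997 + 2 × 0.8944 = 6.7885
α = (3/2)·(1 − 4.9997/6.7885) = 0.395

α = 0.395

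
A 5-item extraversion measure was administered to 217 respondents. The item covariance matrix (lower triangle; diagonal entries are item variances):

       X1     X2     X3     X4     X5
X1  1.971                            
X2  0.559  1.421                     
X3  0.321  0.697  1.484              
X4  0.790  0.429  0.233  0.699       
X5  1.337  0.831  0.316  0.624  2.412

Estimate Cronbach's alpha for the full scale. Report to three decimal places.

Σσᵢ² = 1.971 + 1.421 + 1.484 + 0.699 + 2.412 = 7.987
Sum of the distinct covariances = 6.137
σ²_total = 7.987 + 2 × 6.137 = 20.261
α = (k/(k−1))·(1 − Σσᵢ²/σ²_total) = (5/4)·(1 − 7.987/20.261) = 0.757

α = 0.757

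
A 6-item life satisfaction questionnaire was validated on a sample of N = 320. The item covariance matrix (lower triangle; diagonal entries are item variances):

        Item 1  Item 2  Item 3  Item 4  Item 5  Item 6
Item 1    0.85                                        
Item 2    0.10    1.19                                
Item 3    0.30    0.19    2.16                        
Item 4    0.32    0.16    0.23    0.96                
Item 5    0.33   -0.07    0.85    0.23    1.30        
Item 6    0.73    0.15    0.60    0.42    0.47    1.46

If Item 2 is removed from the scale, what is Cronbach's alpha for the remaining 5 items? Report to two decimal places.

Remaining items: Item 1, Item 3, Item 4, Item 5, Item 6 (k = 5).
sum of item variances = 0.85 + 2.16 + 0.96 + 1.30 + 1.46 = 6.73
σ²_total = 6.73 + 2 × 4.48 = 15.69
α (item deleted) = (5/4)·(1 − 6.73/15.69) = 0.71

Cronbach's alpha = 0.71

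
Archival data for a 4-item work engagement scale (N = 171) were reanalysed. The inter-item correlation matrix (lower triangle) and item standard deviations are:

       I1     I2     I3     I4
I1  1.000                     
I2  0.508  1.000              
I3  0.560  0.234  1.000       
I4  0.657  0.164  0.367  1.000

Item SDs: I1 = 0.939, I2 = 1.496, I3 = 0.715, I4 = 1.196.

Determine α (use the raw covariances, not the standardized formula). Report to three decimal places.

α = 0.686

Σσ²ᵢ = 0.939² + 1.496² + 0.715² + 1.196² = 5.0614
Covariances σ_ij = r_ij · s_i · s_j:
  σ(I1,I2) = 0.508 × 0.939 × 1.496 = 0.7136
  σ(I1,I3) = 0.560 × 0.939 × 0.715 = 0.3760
  σ(I1,I4) = 0.657 × 0.939 × 1.196 = 0.7378
  σ(I2,I3) = 0.234 × 1.496 × 0.715 = 0.2503
  σ(I2,I4) = 0.164 × 1.496 × 1.196 = 0.2934
  σ(I3,I4) = 0.367 × 0.715 × 1.196 = 0.3138
σ²_T = Σσ²ᵢ + 2·Σσ_ij = 5.0614 + 2 × 2.6849 = 10.4312
α = (4/3)·(1 − 5.0614/10.4312) = 0.686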